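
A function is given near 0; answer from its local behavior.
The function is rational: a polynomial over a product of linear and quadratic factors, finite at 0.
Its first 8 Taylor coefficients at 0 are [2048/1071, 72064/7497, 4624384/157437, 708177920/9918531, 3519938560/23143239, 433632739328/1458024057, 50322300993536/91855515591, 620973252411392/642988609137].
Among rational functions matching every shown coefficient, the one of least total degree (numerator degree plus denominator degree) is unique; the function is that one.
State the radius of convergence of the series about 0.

No rational of total degree below 5 reproduces all 8 coefficients; solving the [1/4] Pade equations on them gives f(θ) = (9*θ/14 + 24/17)/((θ - 7/4)*(θ - 3/4)**3), whose expansion matches every shown term.
Denominator factor (θ - 7/4): pole of order 1 at 7/4, modulus 7/4.
Denominator factor (θ - 3/4)^3: pole of order 3 at 3/4, modulus 3/4.
The radius of convergence is the smallest modulus among the singular points: 3/4.

The radius of convergence is 3/4.


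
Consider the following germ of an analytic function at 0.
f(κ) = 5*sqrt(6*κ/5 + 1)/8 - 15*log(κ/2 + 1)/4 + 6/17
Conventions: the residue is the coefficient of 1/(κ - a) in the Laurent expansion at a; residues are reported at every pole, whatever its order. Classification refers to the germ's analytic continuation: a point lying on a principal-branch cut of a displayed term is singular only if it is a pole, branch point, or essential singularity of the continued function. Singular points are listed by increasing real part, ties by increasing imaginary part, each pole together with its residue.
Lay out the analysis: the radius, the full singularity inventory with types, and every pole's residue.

Branch term (-15/4)*log(1 - κ/(-2)): its argument vanishes at κ = -2, a logarithmic branch point, modulus 2.
Branch term (5/8)*sqrt(1 - κ/(-5/6)): its argument vanishes at κ = -5/6, a square-root branch point, modulus 5/6.
The radius of convergence is the smallest modulus among the singular points: 5/6.
List the singular points by increasing real part (a conjugate pair: the negative imaginary part first).

Radius of convergence at 0: 5/6.
At -2: a logarithmic branch point.
At -5/6: an algebraic (square-root) branch point.


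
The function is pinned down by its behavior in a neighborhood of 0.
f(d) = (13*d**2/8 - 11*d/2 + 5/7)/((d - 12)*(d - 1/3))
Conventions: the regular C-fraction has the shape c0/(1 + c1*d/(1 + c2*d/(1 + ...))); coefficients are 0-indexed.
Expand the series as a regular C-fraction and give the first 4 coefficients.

Taylor coefficients (expand at 0): a_0 = 5/28, a_1 = -277/336, a_2 = -8791/4032, a_3 = -315295/48384.
c0 = a_0 = 5/28. Peel one level at a time: if S = 1 + c*d/S' with S'(0) = 1, then c is the d-coefficient of S and S' = c*d/(S - 1).
S_1 = c0/f = 1 + (277/60)*d + (10057/300)*d^2 + ...; c1 = 277/60.
S_2 = c1*d/(S_1 - 1) = 1 + (-10057/1385)*d + (-558613/613832)*d^2 + ...; c2 = -10057/1385.
S_3 = c2*d/(S_2 - 1) = 1 + (-2793065/22286312)*d + ...; c3 = -2793065/22286312.

The regular C-fraction coefficients are [5/28, 277/60, -10057/1385, -2793065/22286312].


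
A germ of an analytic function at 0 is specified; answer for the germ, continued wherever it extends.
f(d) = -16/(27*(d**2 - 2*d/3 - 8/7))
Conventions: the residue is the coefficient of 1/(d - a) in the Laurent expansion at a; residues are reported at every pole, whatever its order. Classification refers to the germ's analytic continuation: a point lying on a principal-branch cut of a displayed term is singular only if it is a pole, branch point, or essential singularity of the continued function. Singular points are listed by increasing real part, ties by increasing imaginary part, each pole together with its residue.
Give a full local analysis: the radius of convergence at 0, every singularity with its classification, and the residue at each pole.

Radius of convergence at 0: -1/3 + (1/21)*sqrt(553).
At 1/3 - (1/21)*sqrt(553): a pole of order 1; residue (8/711)*sqrt(553).
At 1/3 + (1/21)*sqrt(553): a pole of order 1; residue -(8/711)*sqrt(553).

Denominator factor (d**2 - 2*d/3 - 8/7): discriminant 316/63, real irrational roots 1/3 + (1/21)*sqrt(553) and 1/3 - (1/21)*sqrt(553); poles of order 1, moduli 1/3 + (1/21)*sqrt(553) and -1/3 + (1/21)*sqrt(553).
The radius of convergence is the smallest modulus among the singular points: -1/3 + (1/21)*sqrt(553).
The factor d**2 - 2*d/3 - 8/7 splits as (d - a)(d - a') with a = 1/3 - (1/21)*sqrt(553), a' = 1/3 + (1/21)*sqrt(553). At the order-1 pole a set g(d) = (d - a)*f(d) = [-16/27] / (d - a').
Simple pole: residue = g(a) at a = 1/3 - (1/21)*sqrt(553), which is (8/711)*sqrt(553).
The factor d**2 - 2*d/3 - 8/7 splits as (d - a)(d - a') with a = 1/3 + (1/21)*sqrt(553), a' = 1/3 - (1/21)*sqrt(553). At the order-1 pole a set g(d) = (d - a)*f(d) = [-16/27] / (d - a').
Simple pole: residue = g(a) at a = 1/3 + (1/21)*sqrt(553), which is -(8/711)*sqrt(553).
List the singular points by increasing real part (a conjugate pair: the negative imaginary part first).


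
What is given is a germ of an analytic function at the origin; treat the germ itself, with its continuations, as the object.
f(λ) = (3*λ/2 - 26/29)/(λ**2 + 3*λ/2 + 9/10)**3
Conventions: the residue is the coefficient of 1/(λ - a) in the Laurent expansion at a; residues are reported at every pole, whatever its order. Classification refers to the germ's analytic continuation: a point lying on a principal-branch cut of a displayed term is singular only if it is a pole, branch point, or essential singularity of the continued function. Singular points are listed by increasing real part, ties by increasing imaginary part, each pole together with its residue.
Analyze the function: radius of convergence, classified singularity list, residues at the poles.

Radius of convergence at 0: (3/10)*sqrt(10).
At (-3/4) - ((3/20)*sqrt(15))*i: a pole of order 3; residue -((93800/63423)*sqrt(15))*i.
At (-3/4) + ((3/20)*sqrt(15))*i: a pole of order 3; residue ((93800/63423)*sqrt(15))*i.

Denominator factor (λ**2 + 3*λ/2 + 9/10)^3: discriminant -27/20, complex-conjugate roots (-3/4) + ((3/20)*sqrt(15))*i and (-3/4) - ((3/20)*sqrt(15))*i; poles of order 3, moduli (3/10)*sqrt(10) and (3/10)*sqrt(10).
The radius of convergence is the smallest modulus among the singular points: (3/10)*sqrt(10).
The factor λ**2 + 3*λ/2 + 9/10 splits as (λ - a)(λ - a') with a = (-3/4) - ((3/20)*sqrt(15))*i, a' = (-3/4) + ((3/20)*sqrt(15))*i. At the order-3 pole a set g(λ) = (λ - a)^3*f(λ) = [3*λ/2 - 26/29] / (λ - a')^3.
Order-3 pole: residue = g''(a)/2; g''((-3/4) - ((3/20)*sqrt(15))*i) = -((187600/63423)*sqrt(15))*i, so the residue is -((93800/63423)*sqrt(15))*i.
The factor λ**2 + 3*λ/2 + 9/10 splits as (λ - a)(λ - a') with a = (-3/4) + ((3/20)*sqrt(15))*i, a' = (-3/4) - ((3/20)*sqrt(15))*i. At the order-3 pole a set g(λ) = (λ - a)^3*f(λ) = [3*λ/2 - 26/29] / (λ - a')^3.
Order-3 pole: residue = g''(a)/2; g''((-3/4) + ((3/20)*sqrt(15))*i) = ((187600/63423)*sqrt(15))*i, so the residue is ((93800/63423)*sqrt(15))*i.
List the singular points by increasing real part (a conjugate pair: the negative imaginary part first).


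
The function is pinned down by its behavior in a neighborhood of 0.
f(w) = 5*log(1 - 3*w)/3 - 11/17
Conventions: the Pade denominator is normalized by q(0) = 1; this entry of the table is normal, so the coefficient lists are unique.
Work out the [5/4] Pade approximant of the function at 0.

The Pade approximant has numerator coefficients [-11/17, -35/51, 1645/102, -3770/119, 1085/68, -9/14]; denominator coefficients [1, -20/3, 15, -90/7, 45/14].

Taylor coefficients needed (expand at 0): a_0 = -11/17, a_1 = -5, a_2 = -15/2, a_3 = -15, a_4 = -135/4, a_5 = -81, a_6 = -405/2, a_7 = -3645/7, a_8 = -10935/8, a_9 = -3645.
Write the denominator as Q(w) = 1 + q1*w + q2*w^2 + q3*w^3 + q4*w^4. Requiring Q*f - P = O(w^10) with deg P <= 5 kills the coefficients of w^6..w^9 in Q*f:
  w^6: a_6 + q1*a_5 + q2*a_4 + q3*a_3 + q4*a_2 = 0, i.e. -405/2 + (-81)*q1 + (-135/4)*q2 + (-15)*q3 + (-15/2)*q4 = 0.
  w^7: a_7 + q1*a_6 + q2*a_5 + q3*a_4 + q4*a_3 = 0, i.e. -3645/7 + (-405/2)*q1 + (-81)*q2 + (-135/4)*q3 + (-15)*q4 = 0.
  w^8: a_8 + q1*a_7 + q2*a_6 + q3*a_5 + q4*a_4 = 0, i.e. -10935/8 + (-3645/7)*q1 + (-405/2)*q2 + (-81)*q3 + (-135/4)*q4 = 0.
  w^9: a_9 + q1*a_8 + q2*a_7 + q3*a_6 + q4*a_5 = 0, i.e. -3645 + (-10935/8)*q1 + (-3645/7)*q2 + (-405/2)*q3 + (-81)*q4 = 0.
Solving this linear system: q1 = -20/3, q2 = 15, q3 = -90/7, q4 = 45/14.
The numerator is Q*f truncated at degree 5: P0 = a_0 = -11/17; P1 = a_1 + q1*a_0 = -35/51; P2 = a_2 + q1*a_1 + q2*a_0 = 1645/102; P3 = a_3 + q1*a_2 + q2*a_1 + q3*a_0 = -3770/119; P4 = a_4 + q1*a_3 + q2*a_2 + q3*a_1 + q4*a_0 = 1085/68; P5 = a_5 + q1*a_4 + q2*a_3 + q3*a_2 + q4*a_1 = -9/14.


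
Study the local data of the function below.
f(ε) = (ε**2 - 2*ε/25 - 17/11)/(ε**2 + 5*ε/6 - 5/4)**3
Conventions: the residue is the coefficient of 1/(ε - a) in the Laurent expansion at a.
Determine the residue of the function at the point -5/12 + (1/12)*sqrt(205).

The factor ε**2 + 5*ε/6 - 5/4 splits as (ε - a)(ε - a') with a = -5/12 + (1/12)*sqrt(205), a' = -5/12 - (1/12)*sqrt(205). At the order-3 pole a set g(ε) = (ε - a)^3*f(ε) = [ε**2 - 2*ε/25 - 17/11] / (ε - a')^3.
Order-3 pole: residue = g''(a)/2; g''(-5/12 + (1/12)*sqrt(205)) = -(9304848/473831875)*sqrt(205), so the residue is -(4652424/473831875)*sqrt(205).

The residue is -(4652424/473831875)*sqrt(205).


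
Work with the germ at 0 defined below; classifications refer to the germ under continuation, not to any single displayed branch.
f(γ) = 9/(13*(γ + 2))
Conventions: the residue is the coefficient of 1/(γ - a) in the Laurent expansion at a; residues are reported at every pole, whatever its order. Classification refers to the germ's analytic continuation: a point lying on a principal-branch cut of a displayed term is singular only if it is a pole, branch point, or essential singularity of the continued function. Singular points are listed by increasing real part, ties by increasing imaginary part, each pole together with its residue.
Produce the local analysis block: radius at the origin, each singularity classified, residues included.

Radius of convergence at 0: 2.
At -2: a pole of order 1; residue 9/13.

Denominator factor (γ + 2): pole of order 1 at -2, modulus 2.
The radius of convergence is the smallest modulus among the singular points: 2.
At the order-1 pole -2 set g(γ) = (γ - (-2))*f(γ) = 9/13.
Simple pole: residue = g(a) at a = -2, which is 9/13.


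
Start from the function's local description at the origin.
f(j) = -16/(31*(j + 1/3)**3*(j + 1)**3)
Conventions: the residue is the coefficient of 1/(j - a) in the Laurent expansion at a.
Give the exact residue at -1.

At the order-3 pole -1 set g(j) = (j - (-1))^3*f(j) = -16/(31*(j + 1/3)**3).
Order-3 pole: residue = g''(a)/2; g''(-1) = 1458/31, so the residue is 729/31.

The residue is 729/31.


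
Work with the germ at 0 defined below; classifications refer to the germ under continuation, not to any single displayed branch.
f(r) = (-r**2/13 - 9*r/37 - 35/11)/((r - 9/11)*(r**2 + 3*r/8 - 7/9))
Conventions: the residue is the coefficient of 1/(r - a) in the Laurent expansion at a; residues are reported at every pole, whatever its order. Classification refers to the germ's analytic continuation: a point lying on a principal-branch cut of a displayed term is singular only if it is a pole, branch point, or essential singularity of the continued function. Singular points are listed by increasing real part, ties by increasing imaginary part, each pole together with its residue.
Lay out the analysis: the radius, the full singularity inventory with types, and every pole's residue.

Radius of convergence at 0: -3/16 + (1/48)*sqrt(1873).
At -3/16 - (1/48)*sqrt(1873): a pole of order 1; residue 14319107/1663298 - (682663797/3115357154)*sqrt(1873).
At -3/16 + (1/48)*sqrt(1873): a pole of order 1; residue 14319107/1663298 + (682663797/3115357154)*sqrt(1873).
At 9/11: a pole of order 1; residue -14383080/831649.

Denominator factor (r**2 + 3*r/8 - 7/9): discriminant 1873/576, real irrational roots -3/16 + (1/48)*sqrt(1873) and -3/16 - (1/48)*sqrt(1873); poles of order 1, moduli -3/16 + (1/48)*sqrt(1873) and 3/16 + (1/48)*sqrt(1873).
Denominator factor (r - 9/11): pole of order 1 at 9/11, modulus 9/11.
The radius of convergence is the smallest modulus among the singular points: -3/16 + (1/48)*sqrt(1873).
The factor r**2 + 3*r/8 - 7/9 splits as (r - a)(r - a') with a = -3/16 - (1/48)*sqrt(1873), a' = -3/16 + (1/48)*sqrt(1873). At the order-1 pole a set g(r) = (r - a)*f(r) = [(-r**2/13 - 9*r/37 - 35/11)/(r - 9/11)] / (r - a').
Simple pole: residue = g(a) at a = -3/16 - (1/48)*sqrt(1873), which is 14319107/1663298 - (682663797/3115357154)*sqrt(1873).
The factor r**2 + 3*r/8 - 7/9 splits as (r - a)(r - a') with a = -3/16 + (1/48)*sqrt(1873), a' = -3/16 - (1/48)*sqrt(1873). At the order-1 pole a set g(r) = (r - a)*f(r) = [(-r**2/13 - 9*r/37 - 35/11)/(r - 9/11)] / (r - a').
Simple pole: residue = g(a) at a = -3/16 + (1/48)*sqrt(1873), which is 14319107/1663298 + (682663797/3115357154)*sqrt(1873).
At the order-1 pole 9/11 set g(r) = (r - (9/11))*f(r) = (-r**2/13 - 9*r/37 - 35/11)/(r**2 + 3*r/8 - 7/9).
Simple pole: residue = g(a) at a = 9/11, which is -14383080/831649.
List the singular points by increasing real part (a conjugate pair: the negative imaginary part first).


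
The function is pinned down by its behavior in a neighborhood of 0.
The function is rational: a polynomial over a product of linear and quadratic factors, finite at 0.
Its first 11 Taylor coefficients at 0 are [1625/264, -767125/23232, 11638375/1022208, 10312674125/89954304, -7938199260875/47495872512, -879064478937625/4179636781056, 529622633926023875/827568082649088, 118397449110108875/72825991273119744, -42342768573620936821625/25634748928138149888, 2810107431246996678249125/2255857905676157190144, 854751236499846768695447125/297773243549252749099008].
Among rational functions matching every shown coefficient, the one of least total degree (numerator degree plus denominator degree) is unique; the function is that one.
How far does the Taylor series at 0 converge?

The radius of convergence is -1/2 + (1/6)*sqrt(53).

No rational of total degree below 9 reproduces all 11 coefficients; solving the [1/8] Pade equations on them gives f(u) = (7*u - 13/8)/((u**2 + 3*u/8 + 3/5)**3*(u**2 + u - 11/9)), whose expansion matches every shown term.
Denominator factor (u**2 + 3*u/8 + 3/5)^3: discriminant -723/320, complex-conjugate roots (-3/16) + ((1/80)*sqrt(3615))*i and (-3/16) - ((1/80)*sqrt(3615))*i; poles of order 3, moduli (1/5)*sqrt(15) and (1/5)*sqrt(15).
Denominator factor (u**2 + u - 11/9): discriminant 53/9, real irrational roots -1/2 + (1/6)*sqrt(53) and -1/2 - (1/6)*sqrt(53); poles of order 1, moduli -1/2 + (1/6)*sqrt(53) and 1/2 + (1/6)*sqrt(53).
The radius of convergence is the smallest modulus among the singular points: -1/2 + (1/6)*sqrt(53).


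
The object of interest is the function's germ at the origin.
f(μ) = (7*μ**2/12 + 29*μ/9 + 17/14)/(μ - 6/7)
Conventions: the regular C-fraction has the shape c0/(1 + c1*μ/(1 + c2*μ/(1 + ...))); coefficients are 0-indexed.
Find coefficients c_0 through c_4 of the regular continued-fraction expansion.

The regular C-fraction coefficients are [-17/12, -1169/306, 64589/25551, -198135/3081818, 3507/18454].

Taylor coefficients (expand at 0): a_0 = -17/12, a_1 = -1169/216, a_2 = -9065/1296, a_3 = -63455/7776, a_4 = -444185/46656.
c0 = a_0 = -17/12. Peel one level at a time: if S = 1 + c*μ/S' with S'(0) = 1, then c is the μ-coefficient of S and S' = c*μ/(S - 1).
S_1 = c0/f = 1 + (-1169/306)*μ + (452123/46818)*μ^2 + ...; c1 = -1169/306.
S_2 = c1*μ/(S_1 - 1) = 1 + (64589/25551)*μ + (9065/55778)*μ^2 + ...; c2 = 64589/25551.
S_3 = c2*μ/(S_2 - 1) = 1 + (-198135/3081818)*μ + (4160835/340550116)*μ^2 + ...; c3 = -198135/3081818.
S_4 = c3*μ/(S_3 - 1) = 1 + (3507/18454)*μ + ...; c4 = 3507/18454.


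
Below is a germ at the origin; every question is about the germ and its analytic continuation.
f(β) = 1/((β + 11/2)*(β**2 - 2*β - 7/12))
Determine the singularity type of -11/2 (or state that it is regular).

The denominator factor β + 11/2 vanishes at -11/2 and appears to the power 1; the numerator there equals 1, nonzero, and no other factor vanishes.
Hence a pole whose order is the multiplicity, 1.

The point is a pole of order 1.


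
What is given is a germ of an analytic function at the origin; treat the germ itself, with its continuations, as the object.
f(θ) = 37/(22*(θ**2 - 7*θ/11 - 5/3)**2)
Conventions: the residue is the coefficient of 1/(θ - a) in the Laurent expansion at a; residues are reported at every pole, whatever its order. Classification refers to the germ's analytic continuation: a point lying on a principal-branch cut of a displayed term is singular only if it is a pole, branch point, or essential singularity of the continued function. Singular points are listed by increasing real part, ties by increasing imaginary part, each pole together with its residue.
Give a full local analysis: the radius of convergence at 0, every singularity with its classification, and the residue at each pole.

Radius of convergence at 0: -7/22 + (1/66)*sqrt(7701).
At 7/22 - (1/66)*sqrt(7701): a pole of order 2; residue (13431/6589489)*sqrt(7701).
At 7/22 + (1/66)*sqrt(7701): a pole of order 2; residue -(13431/6589489)*sqrt(7701).

Denominator factor (θ**2 - 7*θ/11 - 5/3)^2: discriminant 2567/363, real irrational roots 7/22 + (1/66)*sqrt(7701) and 7/22 - (1/66)*sqrt(7701); poles of order 2, moduli 7/22 + (1/66)*sqrt(7701) and -7/22 + (1/66)*sqrt(7701).
The radius of convergence is the smallest modulus among the singular points: -7/22 + (1/66)*sqrt(7701).
The factor θ**2 - 7*θ/11 - 5/3 splits as (θ - a)(θ - a') with a = 7/22 - (1/66)*sqrt(7701), a' = 7/22 + (1/66)*sqrt(7701). At the order-2 pole a set g(θ) = (θ - a)^2*f(θ) = [37/22] / (θ - a')^2.
Order-2 pole: residue = g'(a); g'(7/22 - (1/66)*sqrt(7701)) = (13431/6589489)*sqrt(7701), so the residue is (13431/6589489)*sqrt(7701).
The factor θ**2 - 7*θ/11 - 5/3 splits as (θ - a)(θ - a') with a = 7/22 + (1/66)*sqrt(7701), a' = 7/22 - (1/66)*sqrt(7701). At the order-2 pole a set g(θ) = (θ - a)^2*f(θ) = [37/22] / (θ - a')^2.
Order-2 pole: residue = g'(a); g'(7/22 + (1/66)*sqrt(7701)) = -(13431/6589489)*sqrt(7701), so the residue is -(13431/6589489)*sqrt(7701).
List the singular points by increasing real part (a conjugate pair: the negative imaginary part first).


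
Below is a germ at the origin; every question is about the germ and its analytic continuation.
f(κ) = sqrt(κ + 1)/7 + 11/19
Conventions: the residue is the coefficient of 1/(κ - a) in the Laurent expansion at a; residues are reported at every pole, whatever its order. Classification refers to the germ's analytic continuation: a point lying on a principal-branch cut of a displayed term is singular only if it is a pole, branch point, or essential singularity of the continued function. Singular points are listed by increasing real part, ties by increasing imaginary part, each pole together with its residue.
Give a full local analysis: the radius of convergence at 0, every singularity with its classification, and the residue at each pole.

Radius of convergence at 0: 1.
At -1: an algebraic (square-root) branch point.

Branch term (1/7)*sqrt(1 - κ/(-1)): its argument vanishes at κ = -1, a square-root branch point, modulus 1.
The radius of convergence is the smallest modulus among the singular points: 1.


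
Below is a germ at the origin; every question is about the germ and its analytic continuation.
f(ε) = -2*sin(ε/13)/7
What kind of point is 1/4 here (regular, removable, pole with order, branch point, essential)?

The point is a regular point.

There is no denominator, hence no pole anywhere.
The factor -sin(ε/13) is entire.
So the germ continues analytically to 1/4.


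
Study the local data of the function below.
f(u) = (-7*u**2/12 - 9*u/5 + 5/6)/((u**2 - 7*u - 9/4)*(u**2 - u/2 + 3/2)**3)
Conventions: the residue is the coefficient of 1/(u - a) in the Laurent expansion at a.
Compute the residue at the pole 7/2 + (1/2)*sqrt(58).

The factor u**2 - 7*u - 9/4 splits as (u - a)(u - a') with a = 7/2 + (1/2)*sqrt(58), a' = 7/2 - (1/2)*sqrt(58). At the order-1 pole a set g(u) = (u - a)*f(u) = [(-7*u**2/12 - 9*u/5 + 5/6)/(u**2 - u/2 + 3/2)**3] / (u - a').
Simple pole: residue = g(a) at a = 7/2 + (1/2)*sqrt(58), which is -90546901/5529027195 + (343899569/160341788655)*sqrt(58).

The residue is -90546901/5529027195 + (343899569/160341788655)*sqrt(58).


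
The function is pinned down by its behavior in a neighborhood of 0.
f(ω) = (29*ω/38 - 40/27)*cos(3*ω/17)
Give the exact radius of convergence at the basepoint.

The factor cos(3*ω/17) is entire and contributes no finite singular point.
The polynomial part has no poles.
No finite singular points: the Taylor series at 0 converges everywhere.

The radius of convergence is infinite.


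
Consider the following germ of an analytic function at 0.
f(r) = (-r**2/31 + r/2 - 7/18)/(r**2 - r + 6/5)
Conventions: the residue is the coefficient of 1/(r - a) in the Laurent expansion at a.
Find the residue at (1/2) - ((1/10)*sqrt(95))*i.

The factor r**2 - r + 6/5 splits as (r - a)(r - a') with a = (1/2) - ((1/10)*sqrt(95))*i, a' = (1/2) + ((1/10)*sqrt(95))*i. At the order-1 pole a set g(r) = (r - a)*f(r) = [-r**2/31 + r/2 - 7/18] / (r - a').
Simple pole: residue = g(a) at a = (1/2) - ((1/10)*sqrt(95))*i, which is (29/124) - ((649/106020)*sqrt(95))*i.

The residue is (29/124) - ((649/106020)*sqrt(95))*i.


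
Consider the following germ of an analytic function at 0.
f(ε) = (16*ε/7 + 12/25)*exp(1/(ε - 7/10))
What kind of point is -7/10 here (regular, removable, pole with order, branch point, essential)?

There is no denominator, hence no pole anywhere.
The essential point of exp(1/(ε - (7/10))) is 7/10, not -7/10.
So the germ continues analytically to -7/10.

The point is a regular point.


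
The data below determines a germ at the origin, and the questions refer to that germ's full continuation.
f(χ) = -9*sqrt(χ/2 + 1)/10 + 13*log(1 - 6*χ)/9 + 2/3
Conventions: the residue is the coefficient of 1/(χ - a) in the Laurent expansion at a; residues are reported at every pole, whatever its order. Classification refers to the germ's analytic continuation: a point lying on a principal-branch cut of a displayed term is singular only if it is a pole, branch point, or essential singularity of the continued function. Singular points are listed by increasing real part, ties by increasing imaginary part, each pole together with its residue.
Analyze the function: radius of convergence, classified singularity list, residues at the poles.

Radius of convergence at 0: 1/6.
At -2: an algebraic (square-root) branch point.
At 1/6: a logarithmic branch point.

Branch term (13/9)*log(1 - χ/(1/6)): its argument vanishes at χ = 1/6, a logarithmic branch point, modulus 1/6.
Branch term (-9/10)*sqrt(1 - χ/(-2)): its argument vanishes at χ = -2, a square-root branch point, modulus 2.
The radius of convergence is the smallest modulus among the singular points: 1/6.
List the singular points by increasing real part (a conjugate pair: the negative imaginary part first).


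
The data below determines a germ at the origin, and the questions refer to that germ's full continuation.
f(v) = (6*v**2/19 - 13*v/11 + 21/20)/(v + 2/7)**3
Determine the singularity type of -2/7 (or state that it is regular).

The point is a pole of order 3.

The denominator factor v + 2/7 vanishes at -2/7 and appears to the power 3; the numerator there equals 289501/204820, nonzero, and no other factor vanishes.
Hence a pole whose order is the multiplicity, 3.


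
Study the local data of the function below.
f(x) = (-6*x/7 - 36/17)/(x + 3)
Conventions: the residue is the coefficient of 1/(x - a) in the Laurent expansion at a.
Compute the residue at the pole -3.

At the order-1 pole -3 set g(x) = (x - (-3))*f(x) = -6*x/7 - 36/17.
Simple pole: residue = g(a) at a = -3, which is 54/119.

The residue is 54/119.


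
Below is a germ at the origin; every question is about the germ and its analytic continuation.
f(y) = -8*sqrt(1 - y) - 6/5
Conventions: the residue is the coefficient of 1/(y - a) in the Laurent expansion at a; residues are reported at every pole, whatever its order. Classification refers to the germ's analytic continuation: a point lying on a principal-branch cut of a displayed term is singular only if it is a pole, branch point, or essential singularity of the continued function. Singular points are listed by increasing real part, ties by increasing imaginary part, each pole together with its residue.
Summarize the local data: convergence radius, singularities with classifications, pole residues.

Branch term (-8)*sqrt(1 - y/(1)): its argument vanishes at y = 1, a square-root branch point, modulus 1.
The radius of convergence is the smallest modulus among the singular points: 1.

Radius of convergence at 0: 1.
At 1: an algebraic (square-root) branch point.


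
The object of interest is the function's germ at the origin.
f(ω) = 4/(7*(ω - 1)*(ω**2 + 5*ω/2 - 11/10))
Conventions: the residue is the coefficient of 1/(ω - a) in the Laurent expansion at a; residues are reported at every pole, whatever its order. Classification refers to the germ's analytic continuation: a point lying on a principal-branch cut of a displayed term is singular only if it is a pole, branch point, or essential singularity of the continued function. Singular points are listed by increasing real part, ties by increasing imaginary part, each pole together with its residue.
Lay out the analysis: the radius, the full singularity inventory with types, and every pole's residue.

Radius of convergence at 0: -5/4 + (1/20)*sqrt(1065).
At -5/4 - (1/20)*sqrt(1065): a pole of order 1; residue -5/42 + (5/994)*sqrt(1065).
At -5/4 + (1/20)*sqrt(1065): a pole of order 1; residue -5/42 - (5/994)*sqrt(1065).
At 1: a pole of order 1; residue 5/21.

Denominator factor (ω - 1): pole of order 1 at 1, modulus 1.
Denominator factor (ω**2 + 5*ω/2 - 11/10): discriminant 213/20, real irrational roots -5/4 + (1/20)*sqrt(1065) and -5/4 - (1/20)*sqrt(1065); poles of order 1, moduli -5/4 + (1/20)*sqrt(1065) and 5/4 + (1/20)*sqrt(1065).
The radius of convergence is the smallest modulus among the singular points: -5/4 + (1/20)*sqrt(1065).
The factor ω**2 + 5*ω/2 - 11/10 splits as (ω - a)(ω - a') with a = -5/4 - (1/20)*sqrt(1065), a' = -5/4 + (1/20)*sqrt(1065). At the order-1 pole a set g(ω) = (ω - a)*f(ω) = [4/(7*(ω - 1))] / (ω - a').
Simple pole: residue = g(a) at a = -5/4 - (1/20)*sqrt(1065), which is -5/42 + (5/994)*sqrt(1065).
The factor ω**2 + 5*ω/2 - 11/10 splits as (ω - a)(ω - a') with a = -5/4 + (1/20)*sqrt(1065), a' = -5/4 - (1/20)*sqrt(1065). At the order-1 pole a set g(ω) = (ω - a)*f(ω) = [4/(7*(ω - 1))] / (ω - a').
Simple pole: residue = g(a) at a = -5/4 + (1/20)*sqrt(1065), which is -5/42 - (5/994)*sqrt(1065).
At the order-1 pole 1 set g(ω) = (ω - (1))*f(ω) = 4/(7*(ω**2 + 5*ω/2 - 11/10)).
Simple pole: residue = g(a) at a = 1, which is 5/21.
List the singular points by increasing real part (a conjugate pair: the negative imaginary part first).


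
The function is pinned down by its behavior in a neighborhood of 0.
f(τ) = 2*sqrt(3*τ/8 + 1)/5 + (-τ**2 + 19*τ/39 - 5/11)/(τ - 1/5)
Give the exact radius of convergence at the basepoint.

The radius of convergence is 1/5.

Denominator factor (τ - 1/5): pole of order 1 at 1/5, modulus 1/5.
Branch term (2/5)*sqrt(1 - τ/(-8/3)): its argument vanishes at τ = -8/3, a square-root branch point, modulus 8/3.
The radius of convergence is the smallest modulus among the singular points: 1/5.


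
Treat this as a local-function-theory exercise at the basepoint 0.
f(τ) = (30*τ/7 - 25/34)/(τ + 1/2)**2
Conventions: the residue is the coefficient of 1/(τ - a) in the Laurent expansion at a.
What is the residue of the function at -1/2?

The residue is 30/7.

At the order-2 pole -1/2 set g(τ) = (τ - (-1/2))^2*f(τ) = 30*τ/7 - 25/34.
Order-2 pole: residue = g'(a); g'(-1/2) = 30/7, so the residue is 30/7.


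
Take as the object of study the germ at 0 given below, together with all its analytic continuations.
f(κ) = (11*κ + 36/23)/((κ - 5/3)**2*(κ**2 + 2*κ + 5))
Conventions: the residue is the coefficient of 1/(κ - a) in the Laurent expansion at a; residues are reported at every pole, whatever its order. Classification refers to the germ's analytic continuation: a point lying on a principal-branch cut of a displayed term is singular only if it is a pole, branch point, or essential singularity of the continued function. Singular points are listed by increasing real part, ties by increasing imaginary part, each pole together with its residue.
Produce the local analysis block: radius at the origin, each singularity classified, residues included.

Denominator factor (κ**2 + 2*κ + 5): discriminant -16, complex-conjugate roots (-1) + (2)*i and (-1) - (2)*i; poles of order 1, moduli sqrt(5) and sqrt(5).
Denominator factor (κ - 5/3)^2: pole of order 2 at 5/3, modulus 5/3.
The radius of convergence is the smallest modulus among the singular points: 5/3.
The factor κ**2 + 2*κ + 5 splits as (κ - a)(κ - a') with a = (-1) - (2)*i, a' = (-1) + (2)*i. At the order-1 pole a set g(κ) = (κ - a)*f(κ) = [(11*κ + 36/23)/(κ - 5/3)**2] / (κ - a').
Simple pole: residue = g(a) at a = (-1) - (2)*i, which is (-7497/115000) - (122967/230000)*i.
The factor κ**2 + 2*κ + 5 splits as (κ - a)(κ - a') with a = (-1) + (2)*i, a' = (-1) - (2)*i. At the order-1 pole a set g(κ) = (κ - a)*f(κ) = [(11*κ + 36/23)/(κ - 5/3)**2] / (κ - a').
Simple pole: residue = g(a) at a = (-1) + (2)*i, which is (-7497/115000) + (122967/230000)*i.
At the order-2 pole 5/3 set g(κ) = (κ - (5/3))^2*f(κ) = (11*κ + 36/23)/(κ**2 + 2*κ + 5).
Order-2 pole: residue = g'(a); g'(5/3) = 7497/57500, so the residue is 7497/57500.
List the singular points by increasing real part (a conjugate pair: the negative imaginary part first).

Radius of convergence at 0: 5/3.
At (-1) - (2)*i: a pole of order 1; residue (-7497/115000) - (122967/230000)*i.
At (-1) + (2)*i: a pole of order 1; residue (-7497/115000) + (122967/230000)*i.
At 5/3: a pole of order 2; residue 7497/57500.


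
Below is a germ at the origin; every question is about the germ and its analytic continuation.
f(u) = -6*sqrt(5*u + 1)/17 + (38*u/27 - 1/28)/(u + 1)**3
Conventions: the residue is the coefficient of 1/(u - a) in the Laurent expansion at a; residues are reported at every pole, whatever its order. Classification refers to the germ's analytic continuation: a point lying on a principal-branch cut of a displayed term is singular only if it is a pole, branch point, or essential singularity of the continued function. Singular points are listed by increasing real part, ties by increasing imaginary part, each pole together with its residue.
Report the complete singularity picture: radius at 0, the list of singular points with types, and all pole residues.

Radius of convergence at 0: 1/5.
At -1: a pole of order 3; residue 0.
At -1/5: an algebraic (square-root) branch point.

Denominator factor (u + 1)^3: pole of order 3 at -1, modulus 1.
Branch term (-6/17)*sqrt(1 - u/(-1/5)): its argument vanishes at u = -1/5, a square-root branch point, modulus 1/5.
The radius of convergence is the smallest modulus among the singular points: 1/5.
The branch term is analytic at -1 and contributes nothing to the residue; only the rational part matters.
At the order-3 pole -1 set g(u) = (u - (-1))^3*(rational part) = 38*u/27 - 1/28.
Order-3 pole: residue = g''(a)/2; g''(-1) = 0, so the residue is 0.
List the singular points by increasing real part (a conjugate pair: the negative imaginary part first).


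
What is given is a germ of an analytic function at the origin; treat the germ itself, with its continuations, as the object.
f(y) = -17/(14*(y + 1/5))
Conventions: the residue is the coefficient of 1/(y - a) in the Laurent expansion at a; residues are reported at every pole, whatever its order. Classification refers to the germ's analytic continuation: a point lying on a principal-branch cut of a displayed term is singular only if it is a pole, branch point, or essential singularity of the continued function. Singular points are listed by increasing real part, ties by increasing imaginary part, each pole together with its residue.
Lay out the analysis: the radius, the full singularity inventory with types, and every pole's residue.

Radius of convergence at 0: 1/5.
At -1/5: a pole of order 1; residue -17/14.

Denominator factor (y + 1/5): pole of order 1 at -1/5, modulus 1/5.
The radius of convergence is the smallest modulus among the singular points: 1/5.
At the order-1 pole -1/5 set g(y) = (y - (-1/5))*f(y) = -17/14.
Simple pole: residue = g(a) at a = -1/5, which is -17/14.


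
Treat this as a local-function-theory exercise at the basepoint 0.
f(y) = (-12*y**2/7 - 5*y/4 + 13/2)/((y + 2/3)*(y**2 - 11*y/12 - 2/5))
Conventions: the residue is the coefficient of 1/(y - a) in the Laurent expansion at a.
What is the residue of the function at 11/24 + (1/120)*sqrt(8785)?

The residue is -2424/413 + (51465/725641)*sqrt(8785).

The factor y**2 - 11*y/12 - 2/5 splits as (y - a)(y - a') with a = 11/24 + (1/120)*sqrt(8785), a' = 11/24 - (1/120)*sqrt(8785). At the order-1 pole a set g(y) = (y - a)*f(y) = [(-12*y**2/7 - 5*y/4 + 13/2)/(y + 2/3)] / (y - a').
Simple pole: residue = g(a) at a = 11/24 + (1/120)*sqrt(8785), which is -2424/413 + (51465/725641)*sqrt(8785).


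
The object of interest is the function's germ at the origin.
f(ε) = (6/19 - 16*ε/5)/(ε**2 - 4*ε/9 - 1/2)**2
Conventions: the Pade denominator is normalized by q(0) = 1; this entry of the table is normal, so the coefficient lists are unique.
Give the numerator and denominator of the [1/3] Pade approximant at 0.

The Pade approximant has numerator coefficients [24/19, -1370554441/107038970]; denominator coefficients [1, 143947553/81124272, -296611985/91264806, -80140129/20281068].

Taylor coefficients needed (expand at 0): a_0 = 24/19, a_1 = -4288/285, a_2 = 26336/855, a_3 = -2275328/23085, a_4 = 44783072/207765.
Write the denominator as Q(ε) = 1 + q1*ε + q2*ε^2 + q3*ε^3. Requiring Q*f - P = O(ε^5) with deg P <= 1 kills the coefficients of ε^2..ε^4 in Q*f:
  ε^2: a_2 + q1*a_1 + q2*a_0 = 0, i.e. 26336/855 + (-4288/285)*q1 + (24/19)*q2 = 0.
  ε^3: a_3 + q1*a_2 + q2*a_1 + q3*a_0 = 0, i.e. -2275328/23085 + (26336/855)*q1 + (-4288/285)*q2 + (24/19)*q3 = 0.
  ε^4: a_4 + q1*a_3 + q2*a_2 + q3*a_1 = 0, i.e. 44783072/207765 + (-2275328/23085)*q1 + (26336/855)*q2 + (-4288/285)*q3 = 0.
Solving this linear system: q1 = 143947553/81124272, q2 = -296611985/91264806, q3 = -80140129/20281068.
The numerator is Q*f truncated at degree 1: P0 = a_0 = 24/19; P1 = a_1 + q1*a_0 = -1370554441/107038970.


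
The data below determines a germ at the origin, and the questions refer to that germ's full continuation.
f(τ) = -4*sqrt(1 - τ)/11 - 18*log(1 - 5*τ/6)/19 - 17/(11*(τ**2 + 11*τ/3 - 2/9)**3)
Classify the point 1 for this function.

The point is an algebraic (square-root) branch point.

The term (-4/11)*sqrt(1 - τ/(1)) has argument 1 - 1/(1) = 0 at 1: a square-root (algebraic, two-sheeted) branch point; the remaining terms are analytic or single-valued there.


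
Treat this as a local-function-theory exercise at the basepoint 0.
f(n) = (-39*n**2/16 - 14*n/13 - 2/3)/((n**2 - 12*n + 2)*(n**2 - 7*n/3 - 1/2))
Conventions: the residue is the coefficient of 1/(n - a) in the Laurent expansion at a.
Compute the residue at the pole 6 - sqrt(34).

The residue is -8222/45331 + (14709/948464)*sqrt(34).

The factor n**2 - 12*n + 2 splits as (n - a)(n - a') with a = 6 - sqrt(34), a' = 6 + sqrt(34). At the order-1 pole a set g(n) = (n - a)*f(n) = [(-39*n**2/16 - 14*n/13 - 2/3)/(n**2 - 7*n/3 - 1/2)] / (n - a').
Simple pole: residue = g(a) at a = 6 - sqrt(34), which is -8222/45331 + (14709/948464)*sqrt(34).


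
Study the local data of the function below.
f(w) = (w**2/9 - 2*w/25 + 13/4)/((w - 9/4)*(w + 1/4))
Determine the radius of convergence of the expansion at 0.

The radius of convergence is 1/4.

Denominator factor (w + 1/4): pole of order 1 at -1/4, modulus 1/4.
Denominator factor (w - 9/4): pole of order 1 at 9/4, modulus 9/4.
The radius of convergence is the smallest modulus among the singular points: 1/4.


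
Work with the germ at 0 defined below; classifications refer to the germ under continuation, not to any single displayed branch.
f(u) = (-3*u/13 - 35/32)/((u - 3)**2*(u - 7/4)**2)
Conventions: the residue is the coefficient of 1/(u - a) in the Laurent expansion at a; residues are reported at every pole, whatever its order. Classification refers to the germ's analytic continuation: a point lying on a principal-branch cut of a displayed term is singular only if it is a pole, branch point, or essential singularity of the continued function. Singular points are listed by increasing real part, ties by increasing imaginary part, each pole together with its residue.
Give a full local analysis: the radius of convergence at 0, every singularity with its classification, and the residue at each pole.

Radius of convergence at 0: 7/4.
At 7/4: a pole of order 2; residue -2732/1625.
At 3: a pole of order 2; residue 2732/1625.

Denominator factor (u - 3)^2: pole of order 2 at 3, modulus 3.
Denominator factor (u - 7/4)^2: pole of order 2 at 7/4, modulus 7/4.
The radius of convergence is the smallest modulus among the singular points: 7/4.
At the order-2 pole 7/4 set g(u) = (u - (7/4))^2*f(u) = (-3*u/13 - 35/32)/(u - 3)**2.
Order-2 pole: residue = g'(a); g'(7/4) = -2732/1625, so the residue is -2732/1625.
At the order-2 pole 3 set g(u) = (u - (3))^2*f(u) = (-3*u/13 - 35/32)/(u - 7/4)**2.
Order-2 pole: residue = g'(a); g'(3) = 2732/1625, so the residue is 2732/1625.
List the singular points by increasing real part (a conjugate pair: the negative imaginary part first).


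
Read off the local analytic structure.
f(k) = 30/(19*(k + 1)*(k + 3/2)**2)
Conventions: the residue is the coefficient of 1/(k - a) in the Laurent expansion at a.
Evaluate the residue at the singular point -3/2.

The residue is -120/19.

At the order-2 pole -3/2 set g(k) = (k - (-3/2))^2*f(k) = 30/(19*(k + 1)).
Order-2 pole: residue = g'(a); g'(-3/2) = -120/19, so the residue is -120/19.


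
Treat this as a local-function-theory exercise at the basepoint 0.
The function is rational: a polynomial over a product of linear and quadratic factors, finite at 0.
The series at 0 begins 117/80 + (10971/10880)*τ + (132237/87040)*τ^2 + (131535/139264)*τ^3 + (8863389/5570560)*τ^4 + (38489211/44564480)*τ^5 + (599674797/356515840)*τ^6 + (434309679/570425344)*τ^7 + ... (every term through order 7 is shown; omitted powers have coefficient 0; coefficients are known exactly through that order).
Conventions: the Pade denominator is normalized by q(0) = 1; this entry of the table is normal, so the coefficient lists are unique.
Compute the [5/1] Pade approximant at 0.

Taylor coefficients needed (read off): a_0 = 117/80, a_1 = 10971/10880, a_2 = 132237/87040, a_3 = 131535/139264, a_4 = 8863389/5570560, a_5 = 38489211/44564480, a_6 = 599674797/356515840.
Write the denominator as Q(τ) = 1 + q1*τ. Requiring Q*f - P = O(τ^7) with deg P <= 5 kills the coefficients of τ^6..τ^6 in Q*f:
  τ^6: a_6 + q1*a_5 = 0, i.e. 599674797/356515840 + (38489211/44564480)*q1 = 0.
Solving this linear system: q1 = -66630533/34212632.
The numerator is Q*f truncated at degree 5: P0 = a_0 = 117/80; P1 = a_1 + q1*a_0 = -10701222741/5816147440; P2 = a_2 + q1*a_1 = -517130001/1163229488; P3 = a_3 + q1*a_2 = -11715669333/5816147440; P4 = a_4 + q1*a_3 = -1444397589/5816147440; P5 = a_5 + q1*a_4 = -12999578301/5816147440.

The Pade approximant has numerator coefficients [117/80, -10701222741/5816147440, -517130001/1163229488, -11715669333/5816147440, -1444397589/5816147440, -12999578301/5816147440]; denominator coefficients [1, -66630533/34212632].


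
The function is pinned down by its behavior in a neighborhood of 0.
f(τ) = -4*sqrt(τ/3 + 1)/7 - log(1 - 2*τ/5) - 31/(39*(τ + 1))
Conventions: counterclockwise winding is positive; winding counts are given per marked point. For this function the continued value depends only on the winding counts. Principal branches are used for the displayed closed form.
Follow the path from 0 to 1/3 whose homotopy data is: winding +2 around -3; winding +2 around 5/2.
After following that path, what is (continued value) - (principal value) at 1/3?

The rational part is single-valued and drops out of the difference; each branch term changes only by its own monodromy.
(-4/7)*sqrt(1 - τ/(-3)): winding +2 is even, the square root returns to the same sheet, contribution 0.
(-1)*log(1 - τ/(5/2)): each positive loop around 5/2 adds 2*pi*i to the log, so winding +2 contributes (-1)*(2)*2*pi*i = -(4)*pi*i.
Summing the contributions at τ = 1/3 gives -(4)*pi*i.

Continued minus principal equals -(4)*pi*i.
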